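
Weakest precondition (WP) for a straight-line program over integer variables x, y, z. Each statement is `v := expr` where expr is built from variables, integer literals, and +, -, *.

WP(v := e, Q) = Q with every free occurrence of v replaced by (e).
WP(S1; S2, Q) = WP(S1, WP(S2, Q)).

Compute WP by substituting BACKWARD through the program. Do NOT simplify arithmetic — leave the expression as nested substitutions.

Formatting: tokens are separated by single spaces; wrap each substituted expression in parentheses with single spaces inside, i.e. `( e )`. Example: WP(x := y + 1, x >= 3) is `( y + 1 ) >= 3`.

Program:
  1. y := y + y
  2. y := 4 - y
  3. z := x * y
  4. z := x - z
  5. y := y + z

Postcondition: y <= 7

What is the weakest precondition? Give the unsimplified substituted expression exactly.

post: y <= 7
stmt 5: y := y + z  -- replace 1 occurrence(s) of y with (y + z)
  => ( y + z ) <= 7
stmt 4: z := x - z  -- replace 1 occurrence(s) of z with (x - z)
  => ( y + ( x - z ) ) <= 7
stmt 3: z := x * y  -- replace 1 occurrence(s) of z with (x * y)
  => ( y + ( x - ( x * y ) ) ) <= 7
stmt 2: y := 4 - y  -- replace 2 occurrence(s) of y with (4 - y)
  => ( ( 4 - y ) + ( x - ( x * ( 4 - y ) ) ) ) <= 7
stmt 1: y := y + y  -- replace 2 occurrence(s) of y with (y + y)
  => ( ( 4 - ( y + y ) ) + ( x - ( x * ( 4 - ( y + y ) ) ) ) ) <= 7

Answer: ( ( 4 - ( y + y ) ) + ( x - ( x * ( 4 - ( y + y ) ) ) ) ) <= 7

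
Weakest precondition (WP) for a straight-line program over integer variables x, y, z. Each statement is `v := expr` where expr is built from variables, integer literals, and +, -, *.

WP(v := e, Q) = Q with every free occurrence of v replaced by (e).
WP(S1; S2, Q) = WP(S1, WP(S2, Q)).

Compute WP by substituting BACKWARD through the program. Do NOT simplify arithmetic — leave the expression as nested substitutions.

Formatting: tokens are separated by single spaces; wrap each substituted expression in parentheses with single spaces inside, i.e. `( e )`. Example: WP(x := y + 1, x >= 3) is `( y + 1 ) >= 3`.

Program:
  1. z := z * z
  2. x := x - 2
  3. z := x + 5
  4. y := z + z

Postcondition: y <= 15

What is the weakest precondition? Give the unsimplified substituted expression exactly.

post: y <= 15
stmt 4: y := z + z  -- replace 1 occurrence(s) of y with (z + z)
  => ( z + z ) <= 15
stmt 3: z := x + 5  -- replace 2 occurrence(s) of z with (x + 5)
  => ( ( x + 5 ) + ( x + 5 ) ) <= 15
stmt 2: x := x - 2  -- replace 2 occurrence(s) of x with (x - 2)
  => ( ( ( x - 2 ) + 5 ) + ( ( x - 2 ) + 5 ) ) <= 15
stmt 1: z := z * z  -- replace 0 occurrence(s) of z with (z * z)
  => ( ( ( x - 2 ) + 5 ) + ( ( x - 2 ) + 5 ) ) <= 15

Answer: ( ( ( x - 2 ) + 5 ) + ( ( x - 2 ) + 5 ) ) <= 15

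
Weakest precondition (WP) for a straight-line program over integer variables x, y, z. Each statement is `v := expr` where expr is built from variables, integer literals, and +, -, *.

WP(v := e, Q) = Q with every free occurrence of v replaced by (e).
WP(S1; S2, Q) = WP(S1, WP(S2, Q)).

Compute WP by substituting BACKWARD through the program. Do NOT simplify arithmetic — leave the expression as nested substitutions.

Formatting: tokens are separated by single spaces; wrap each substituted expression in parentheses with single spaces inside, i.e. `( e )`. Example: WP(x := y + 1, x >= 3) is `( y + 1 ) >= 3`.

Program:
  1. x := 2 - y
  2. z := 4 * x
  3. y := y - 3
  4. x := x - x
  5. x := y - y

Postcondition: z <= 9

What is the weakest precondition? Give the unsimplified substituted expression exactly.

post: z <= 9
stmt 5: x := y - y  -- replace 0 occurrence(s) of x with (y - y)
  => z <= 9
stmt 4: x := x - x  -- replace 0 occurrence(s) of x with (x - x)
  => z <= 9
stmt 3: y := y - 3  -- replace 0 occurrence(s) of y with (y - 3)
  => z <= 9
stmt 2: z := 4 * x  -- replace 1 occurrence(s) of z with (4 * x)
  => ( 4 * x ) <= 9
stmt 1: x := 2 - y  -- replace 1 occurrence(s) of x with (2 - y)
  => ( 4 * ( 2 - y ) ) <= 9

Answer: ( 4 * ( 2 - y ) ) <= 9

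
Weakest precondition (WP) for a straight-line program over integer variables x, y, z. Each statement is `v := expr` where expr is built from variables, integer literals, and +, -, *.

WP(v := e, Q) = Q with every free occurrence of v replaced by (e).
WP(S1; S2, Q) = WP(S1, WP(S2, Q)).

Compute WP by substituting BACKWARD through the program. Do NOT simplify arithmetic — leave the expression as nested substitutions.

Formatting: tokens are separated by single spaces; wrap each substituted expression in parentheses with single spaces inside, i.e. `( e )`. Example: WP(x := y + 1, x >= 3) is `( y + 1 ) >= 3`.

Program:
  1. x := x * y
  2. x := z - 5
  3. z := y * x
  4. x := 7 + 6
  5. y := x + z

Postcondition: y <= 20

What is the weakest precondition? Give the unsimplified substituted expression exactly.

Answer: ( ( 7 + 6 ) + ( y * ( z - 5 ) ) ) <= 20

Derivation:
post: y <= 20
stmt 5: y := x + z  -- replace 1 occurrence(s) of y with (x + z)
  => ( x + z ) <= 20
stmt 4: x := 7 + 6  -- replace 1 occurrence(s) of x with (7 + 6)
  => ( ( 7 + 6 ) + z ) <= 20
stmt 3: z := y * x  -- replace 1 occurrence(s) of z with (y * x)
  => ( ( 7 + 6 ) + ( y * x ) ) <= 20
stmt 2: x := z - 5  -- replace 1 occurrence(s) of x with (z - 5)
  => ( ( 7 + 6 ) + ( y * ( z - 5 ) ) ) <= 20
stmt 1: x := x * y  -- replace 0 occurrence(s) of x with (x * y)
  => ( ( 7 + 6 ) + ( y * ( z - 5 ) ) ) <= 20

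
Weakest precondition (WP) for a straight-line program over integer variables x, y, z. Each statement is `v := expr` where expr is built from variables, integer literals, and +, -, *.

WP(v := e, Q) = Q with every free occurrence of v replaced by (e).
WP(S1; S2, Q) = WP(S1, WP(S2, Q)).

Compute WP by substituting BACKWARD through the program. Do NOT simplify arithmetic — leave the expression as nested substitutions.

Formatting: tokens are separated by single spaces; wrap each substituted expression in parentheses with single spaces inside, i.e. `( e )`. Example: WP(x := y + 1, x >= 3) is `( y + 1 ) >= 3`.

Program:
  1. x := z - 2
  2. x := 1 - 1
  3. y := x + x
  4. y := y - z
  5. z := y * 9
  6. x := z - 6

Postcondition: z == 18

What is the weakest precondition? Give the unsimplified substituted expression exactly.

post: z == 18
stmt 6: x := z - 6  -- replace 0 occurrence(s) of x with (z - 6)
  => z == 18
stmt 5: z := y * 9  -- replace 1 occurrence(s) of z with (y * 9)
  => ( y * 9 ) == 18
stmt 4: y := y - z  -- replace 1 occurrence(s) of y with (y - z)
  => ( ( y - z ) * 9 ) == 18
stmt 3: y := x + x  -- replace 1 occurrence(s) of y with (x + x)
  => ( ( ( x + x ) - z ) * 9 ) == 18
stmt 2: x := 1 - 1  -- replace 2 occurrence(s) of x with (1 - 1)
  => ( ( ( ( 1 - 1 ) + ( 1 - 1 ) ) - z ) * 9 ) == 18
stmt 1: x := z - 2  -- replace 0 occurrence(s) of x with (z - 2)
  => ( ( ( ( 1 - 1 ) + ( 1 - 1 ) ) - z ) * 9 ) == 18

Answer: ( ( ( ( 1 - 1 ) + ( 1 - 1 ) ) - z ) * 9 ) == 18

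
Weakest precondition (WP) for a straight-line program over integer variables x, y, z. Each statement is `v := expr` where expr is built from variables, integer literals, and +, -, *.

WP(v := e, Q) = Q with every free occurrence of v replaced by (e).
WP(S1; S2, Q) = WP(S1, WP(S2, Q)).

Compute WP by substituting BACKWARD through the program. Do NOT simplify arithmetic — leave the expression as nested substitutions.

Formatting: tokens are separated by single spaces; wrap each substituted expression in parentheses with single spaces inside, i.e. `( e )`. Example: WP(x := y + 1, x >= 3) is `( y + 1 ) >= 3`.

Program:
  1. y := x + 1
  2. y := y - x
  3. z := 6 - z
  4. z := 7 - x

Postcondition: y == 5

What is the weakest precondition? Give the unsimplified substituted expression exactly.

post: y == 5
stmt 4: z := 7 - x  -- replace 0 occurrence(s) of z with (7 - x)
  => y == 5
stmt 3: z := 6 - z  -- replace 0 occurrence(s) of z with (6 - z)
  => y == 5
stmt 2: y := y - x  -- replace 1 occurrence(s) of y with (y - x)
  => ( y - x ) == 5
stmt 1: y := x + 1  -- replace 1 occurrence(s) of y with (x + 1)
  => ( ( x + 1 ) - x ) == 5

Answer: ( ( x + 1 ) - x ) == 5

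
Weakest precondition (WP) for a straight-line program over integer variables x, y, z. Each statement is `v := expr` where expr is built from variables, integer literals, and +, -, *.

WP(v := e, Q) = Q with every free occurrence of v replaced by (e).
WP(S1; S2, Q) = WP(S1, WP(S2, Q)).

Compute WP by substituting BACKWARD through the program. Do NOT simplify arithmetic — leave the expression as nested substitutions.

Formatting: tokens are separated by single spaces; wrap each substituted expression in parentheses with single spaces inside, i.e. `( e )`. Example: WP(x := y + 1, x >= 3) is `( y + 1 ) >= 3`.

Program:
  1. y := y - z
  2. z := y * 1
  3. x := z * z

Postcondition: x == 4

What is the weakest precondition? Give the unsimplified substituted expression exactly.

Answer: ( ( ( y - z ) * 1 ) * ( ( y - z ) * 1 ) ) == 4

Derivation:
post: x == 4
stmt 3: x := z * z  -- replace 1 occurrence(s) of x with (z * z)
  => ( z * z ) == 4
stmt 2: z := y * 1  -- replace 2 occurrence(s) of z with (y * 1)
  => ( ( y * 1 ) * ( y * 1 ) ) == 4
stmt 1: y := y - z  -- replace 2 occurrence(s) of y with (y - z)
  => ( ( ( y - z ) * 1 ) * ( ( y - z ) * 1 ) ) == 4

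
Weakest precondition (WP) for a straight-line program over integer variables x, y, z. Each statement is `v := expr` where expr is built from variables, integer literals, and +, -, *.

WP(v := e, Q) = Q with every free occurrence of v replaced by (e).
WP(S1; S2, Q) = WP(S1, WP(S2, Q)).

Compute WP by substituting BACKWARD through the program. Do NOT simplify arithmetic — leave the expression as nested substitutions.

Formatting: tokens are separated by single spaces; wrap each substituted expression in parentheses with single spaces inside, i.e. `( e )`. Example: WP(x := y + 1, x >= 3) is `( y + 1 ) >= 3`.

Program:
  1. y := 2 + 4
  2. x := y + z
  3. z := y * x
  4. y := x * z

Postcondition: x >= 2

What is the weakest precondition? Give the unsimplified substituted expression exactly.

Answer: ( ( 2 + 4 ) + z ) >= 2

Derivation:
post: x >= 2
stmt 4: y := x * z  -- replace 0 occurrence(s) of y with (x * z)
  => x >= 2
stmt 3: z := y * x  -- replace 0 occurrence(s) of z with (y * x)
  => x >= 2
stmt 2: x := y + z  -- replace 1 occurrence(s) of x with (y + z)
  => ( y + z ) >= 2
stmt 1: y := 2 + 4  -- replace 1 occurrence(s) of y with (2 + 4)
  => ( ( 2 + 4 ) + z ) >= 2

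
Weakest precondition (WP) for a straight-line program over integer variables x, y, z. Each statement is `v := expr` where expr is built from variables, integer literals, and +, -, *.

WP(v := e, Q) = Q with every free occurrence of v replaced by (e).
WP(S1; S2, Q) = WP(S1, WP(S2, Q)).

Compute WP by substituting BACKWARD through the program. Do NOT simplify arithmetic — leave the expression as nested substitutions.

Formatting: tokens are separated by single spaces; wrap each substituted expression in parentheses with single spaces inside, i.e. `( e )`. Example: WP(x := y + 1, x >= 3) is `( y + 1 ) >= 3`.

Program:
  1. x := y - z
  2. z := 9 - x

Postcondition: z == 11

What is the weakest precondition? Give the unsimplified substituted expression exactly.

post: z == 11
stmt 2: z := 9 - x  -- replace 1 occurrence(s) of z with (9 - x)
  => ( 9 - x ) == 11
stmt 1: x := y - z  -- replace 1 occurrence(s) of x with (y - z)
  => ( 9 - ( y - z ) ) == 11

Answer: ( 9 - ( y - z ) ) == 11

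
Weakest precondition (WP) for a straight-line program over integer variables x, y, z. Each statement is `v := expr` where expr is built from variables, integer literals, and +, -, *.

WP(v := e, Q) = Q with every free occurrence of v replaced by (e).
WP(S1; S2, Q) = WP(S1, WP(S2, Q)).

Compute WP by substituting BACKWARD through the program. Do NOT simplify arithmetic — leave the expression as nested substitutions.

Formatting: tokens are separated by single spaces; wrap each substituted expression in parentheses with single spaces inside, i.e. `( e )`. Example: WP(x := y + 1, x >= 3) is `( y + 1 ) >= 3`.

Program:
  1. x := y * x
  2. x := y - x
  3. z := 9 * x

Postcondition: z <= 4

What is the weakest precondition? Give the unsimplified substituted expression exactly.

post: z <= 4
stmt 3: z := 9 * x  -- replace 1 occurrence(s) of z with (9 * x)
  => ( 9 * x ) <= 4
stmt 2: x := y - x  -- replace 1 occurrence(s) of x with (y - x)
  => ( 9 * ( y - x ) ) <= 4
stmt 1: x := y * x  -- replace 1 occurrence(s) of x with (y * x)
  => ( 9 * ( y - ( y * x ) ) ) <= 4

Answer: ( 9 * ( y - ( y * x ) ) ) <= 4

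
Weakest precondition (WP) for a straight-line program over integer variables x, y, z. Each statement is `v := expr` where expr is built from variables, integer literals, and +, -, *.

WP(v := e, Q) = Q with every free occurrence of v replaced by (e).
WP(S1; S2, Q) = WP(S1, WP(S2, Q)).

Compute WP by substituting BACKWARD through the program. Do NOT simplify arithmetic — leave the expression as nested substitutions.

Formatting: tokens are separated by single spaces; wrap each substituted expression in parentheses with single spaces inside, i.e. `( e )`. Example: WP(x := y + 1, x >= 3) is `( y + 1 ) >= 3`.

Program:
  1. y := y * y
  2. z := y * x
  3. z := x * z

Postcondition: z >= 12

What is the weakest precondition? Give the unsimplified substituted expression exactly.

post: z >= 12
stmt 3: z := x * z  -- replace 1 occurrence(s) of z with (x * z)
  => ( x * z ) >= 12
stmt 2: z := y * x  -- replace 1 occurrence(s) of z with (y * x)
  => ( x * ( y * x ) ) >= 12
stmt 1: y := y * y  -- replace 1 occurrence(s) of y with (y * y)
  => ( x * ( ( y * y ) * x ) ) >= 12

Answer: ( x * ( ( y * y ) * x ) ) >= 12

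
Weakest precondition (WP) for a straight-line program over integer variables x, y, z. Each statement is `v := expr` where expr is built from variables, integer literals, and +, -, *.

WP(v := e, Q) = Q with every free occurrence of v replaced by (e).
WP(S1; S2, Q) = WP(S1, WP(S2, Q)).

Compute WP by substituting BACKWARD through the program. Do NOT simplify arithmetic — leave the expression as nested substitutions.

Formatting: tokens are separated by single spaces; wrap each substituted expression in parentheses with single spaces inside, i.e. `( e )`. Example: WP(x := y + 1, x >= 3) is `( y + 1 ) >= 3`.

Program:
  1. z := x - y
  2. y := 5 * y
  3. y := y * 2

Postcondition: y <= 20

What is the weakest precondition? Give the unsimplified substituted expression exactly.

Answer: ( ( 5 * y ) * 2 ) <= 20

Derivation:
post: y <= 20
stmt 3: y := y * 2  -- replace 1 occurrence(s) of y with (y * 2)
  => ( y * 2 ) <= 20
stmt 2: y := 5 * y  -- replace 1 occurrence(s) of y with (5 * y)
  => ( ( 5 * y ) * 2 ) <= 20
stmt 1: z := x - y  -- replace 0 occurrence(s) of z with (x - y)
  => ( ( 5 * y ) * 2 ) <= 20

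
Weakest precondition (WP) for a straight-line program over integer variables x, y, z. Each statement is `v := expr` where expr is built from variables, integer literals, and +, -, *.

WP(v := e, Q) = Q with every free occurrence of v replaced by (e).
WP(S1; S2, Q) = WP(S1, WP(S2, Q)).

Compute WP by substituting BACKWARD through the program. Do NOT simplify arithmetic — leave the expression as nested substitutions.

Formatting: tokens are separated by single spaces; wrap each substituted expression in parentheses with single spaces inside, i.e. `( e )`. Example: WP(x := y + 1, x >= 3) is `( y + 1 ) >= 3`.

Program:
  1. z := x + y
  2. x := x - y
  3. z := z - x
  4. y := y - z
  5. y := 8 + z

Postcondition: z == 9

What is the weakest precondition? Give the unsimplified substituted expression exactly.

Answer: ( ( x + y ) - ( x - y ) ) == 9

Derivation:
post: z == 9
stmt 5: y := 8 + z  -- replace 0 occurrence(s) of y with (8 + z)
  => z == 9
stmt 4: y := y - z  -- replace 0 occurrence(s) of y with (y - z)
  => z == 9
stmt 3: z := z - x  -- replace 1 occurrence(s) of z with (z - x)
  => ( z - x ) == 9
stmt 2: x := x - y  -- replace 1 occurrence(s) of x with (x - y)
  => ( z - ( x - y ) ) == 9
stmt 1: z := x + y  -- replace 1 occurrence(s) of z with (x + y)
  => ( ( x + y ) - ( x - y ) ) == 9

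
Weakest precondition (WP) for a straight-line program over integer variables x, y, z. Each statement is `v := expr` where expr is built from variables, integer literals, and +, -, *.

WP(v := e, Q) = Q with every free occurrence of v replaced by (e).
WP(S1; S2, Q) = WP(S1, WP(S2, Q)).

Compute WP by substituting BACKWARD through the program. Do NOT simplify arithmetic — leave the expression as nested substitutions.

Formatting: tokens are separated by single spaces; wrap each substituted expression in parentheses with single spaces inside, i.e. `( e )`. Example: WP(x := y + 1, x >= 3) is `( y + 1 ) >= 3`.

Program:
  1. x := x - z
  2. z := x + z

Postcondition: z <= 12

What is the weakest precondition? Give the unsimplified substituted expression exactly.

post: z <= 12
stmt 2: z := x + z  -- replace 1 occurrence(s) of z with (x + z)
  => ( x + z ) <= 12
stmt 1: x := x - z  -- replace 1 occurrence(s) of x with (x - z)
  => ( ( x - z ) + z ) <= 12

Answer: ( ( x - z ) + z ) <= 12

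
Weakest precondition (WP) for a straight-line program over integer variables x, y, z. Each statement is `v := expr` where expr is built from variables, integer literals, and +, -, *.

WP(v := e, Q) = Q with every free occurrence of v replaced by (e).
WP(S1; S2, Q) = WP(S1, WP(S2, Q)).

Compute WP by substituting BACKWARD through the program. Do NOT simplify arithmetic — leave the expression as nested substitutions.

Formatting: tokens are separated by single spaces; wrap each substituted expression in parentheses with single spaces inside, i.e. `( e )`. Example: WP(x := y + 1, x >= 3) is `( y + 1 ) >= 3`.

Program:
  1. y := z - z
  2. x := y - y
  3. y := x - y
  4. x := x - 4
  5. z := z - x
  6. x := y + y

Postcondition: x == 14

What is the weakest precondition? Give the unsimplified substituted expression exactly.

post: x == 14
stmt 6: x := y + y  -- replace 1 occurrence(s) of x with (y + y)
  => ( y + y ) == 14
stmt 5: z := z - x  -- replace 0 occurrence(s) of z with (z - x)
  => ( y + y ) == 14
stmt 4: x := x - 4  -- replace 0 occurrence(s) of x with (x - 4)
  => ( y + y ) == 14
stmt 3: y := x - y  -- replace 2 occurrence(s) of y with (x - y)
  => ( ( x - y ) + ( x - y ) ) == 14
stmt 2: x := y - y  -- replace 2 occurrence(s) of x with (y - y)
  => ( ( ( y - y ) - y ) + ( ( y - y ) - y ) ) == 14
stmt 1: y := z - z  -- replace 6 occurrence(s) of y with (z - z)
  => ( ( ( ( z - z ) - ( z - z ) ) - ( z - z ) ) + ( ( ( z - z ) - ( z - z ) ) - ( z - z ) ) ) == 14

Answer: ( ( ( ( z - z ) - ( z - z ) ) - ( z - z ) ) + ( ( ( z - z ) - ( z - z ) ) - ( z - z ) ) ) == 14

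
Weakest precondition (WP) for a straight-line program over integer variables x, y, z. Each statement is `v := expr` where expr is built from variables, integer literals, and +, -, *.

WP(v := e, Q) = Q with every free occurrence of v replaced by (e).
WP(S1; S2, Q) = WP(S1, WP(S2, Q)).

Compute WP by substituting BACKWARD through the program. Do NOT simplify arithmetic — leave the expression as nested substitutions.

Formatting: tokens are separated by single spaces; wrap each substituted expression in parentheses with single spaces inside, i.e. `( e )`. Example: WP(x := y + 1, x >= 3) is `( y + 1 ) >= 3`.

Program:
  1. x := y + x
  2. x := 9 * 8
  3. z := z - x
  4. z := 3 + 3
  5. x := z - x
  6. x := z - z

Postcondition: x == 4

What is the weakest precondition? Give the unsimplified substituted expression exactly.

Answer: ( ( 3 + 3 ) - ( 3 + 3 ) ) == 4

Derivation:
post: x == 4
stmt 6: x := z - z  -- replace 1 occurrence(s) of x with (z - z)
  => ( z - z ) == 4
stmt 5: x := z - x  -- replace 0 occurrence(s) of x with (z - x)
  => ( z - z ) == 4
stmt 4: z := 3 + 3  -- replace 2 occurrence(s) of z with (3 + 3)
  => ( ( 3 + 3 ) - ( 3 + 3 ) ) == 4
stmt 3: z := z - x  -- replace 0 occurrence(s) of z with (z - x)
  => ( ( 3 + 3 ) - ( 3 + 3 ) ) == 4
stmt 2: x := 9 * 8  -- replace 0 occurrence(s) of x with (9 * 8)
  => ( ( 3 + 3 ) - ( 3 + 3 ) ) == 4
stmt 1: x := y + x  -- replace 0 occurrence(s) of x with (y + x)
  => ( ( 3 + 3 ) - ( 3 + 3 ) ) == 4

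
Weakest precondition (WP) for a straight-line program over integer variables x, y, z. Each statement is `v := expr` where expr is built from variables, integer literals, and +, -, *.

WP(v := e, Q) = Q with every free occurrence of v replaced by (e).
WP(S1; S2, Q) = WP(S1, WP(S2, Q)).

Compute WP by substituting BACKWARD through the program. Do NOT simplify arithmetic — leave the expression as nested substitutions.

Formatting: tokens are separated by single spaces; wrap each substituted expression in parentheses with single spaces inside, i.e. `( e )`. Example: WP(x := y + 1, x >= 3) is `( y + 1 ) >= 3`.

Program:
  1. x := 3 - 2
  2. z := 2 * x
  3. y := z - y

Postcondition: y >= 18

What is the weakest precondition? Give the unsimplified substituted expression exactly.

Answer: ( ( 2 * ( 3 - 2 ) ) - y ) >= 18

Derivation:
post: y >= 18
stmt 3: y := z - y  -- replace 1 occurrence(s) of y with (z - y)
  => ( z - y ) >= 18
stmt 2: z := 2 * x  -- replace 1 occurrence(s) of z with (2 * x)
  => ( ( 2 * x ) - y ) >= 18
stmt 1: x := 3 - 2  -- replace 1 occurrence(s) of x with (3 - 2)
  => ( ( 2 * ( 3 - 2 ) ) - y ) >= 18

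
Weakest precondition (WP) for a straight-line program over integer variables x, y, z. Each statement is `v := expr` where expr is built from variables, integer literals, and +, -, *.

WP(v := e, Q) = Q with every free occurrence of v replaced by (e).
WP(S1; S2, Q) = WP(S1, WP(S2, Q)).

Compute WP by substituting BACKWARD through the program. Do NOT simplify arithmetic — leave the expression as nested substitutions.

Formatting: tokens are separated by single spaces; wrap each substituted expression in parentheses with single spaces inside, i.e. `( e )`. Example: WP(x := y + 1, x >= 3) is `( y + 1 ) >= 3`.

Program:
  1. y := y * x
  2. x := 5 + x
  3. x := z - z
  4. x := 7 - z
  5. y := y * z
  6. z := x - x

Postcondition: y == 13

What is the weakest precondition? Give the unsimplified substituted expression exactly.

post: y == 13
stmt 6: z := x - x  -- replace 0 occurrence(s) of z with (x - x)
  => y == 13
stmt 5: y := y * z  -- replace 1 occurrence(s) of y with (y * z)
  => ( y * z ) == 13
stmt 4: x := 7 - z  -- replace 0 occurrence(s) of x with (7 - z)
  => ( y * z ) == 13
stmt 3: x := z - z  -- replace 0 occurrence(s) of x with (z - z)
  => ( y * z ) == 13
stmt 2: x := 5 + x  -- replace 0 occurrence(s) of x with (5 + x)
  => ( y * z ) == 13
stmt 1: y := y * x  -- replace 1 occurrence(s) of y with (y * x)
  => ( ( y * x ) * z ) == 13

Answer: ( ( y * x ) * z ) == 13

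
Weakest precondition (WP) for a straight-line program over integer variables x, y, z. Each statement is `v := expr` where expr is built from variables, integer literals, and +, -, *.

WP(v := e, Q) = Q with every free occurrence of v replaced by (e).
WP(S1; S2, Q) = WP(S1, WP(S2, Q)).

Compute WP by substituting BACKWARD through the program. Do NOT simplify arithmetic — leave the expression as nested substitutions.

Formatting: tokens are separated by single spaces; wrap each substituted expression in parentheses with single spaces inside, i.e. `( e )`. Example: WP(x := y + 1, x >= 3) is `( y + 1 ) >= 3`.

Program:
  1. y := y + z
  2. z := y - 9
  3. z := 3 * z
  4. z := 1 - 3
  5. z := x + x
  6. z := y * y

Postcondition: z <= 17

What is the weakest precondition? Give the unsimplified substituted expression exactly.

post: z <= 17
stmt 6: z := y * y  -- replace 1 occurrence(s) of z with (y * y)
  => ( y * y ) <= 17
stmt 5: z := x + x  -- replace 0 occurrence(s) of z with (x + x)
  => ( y * y ) <= 17
stmt 4: z := 1 - 3  -- replace 0 occurrence(s) of z with (1 - 3)
  => ( y * y ) <= 17
stmt 3: z := 3 * z  -- replace 0 occurrence(s) of z with (3 * z)
  => ( y * y ) <= 17
stmt 2: z := y - 9  -- replace 0 occurrence(s) of z with (y - 9)
  => ( y * y ) <= 17
stmt 1: y := y + z  -- replace 2 occurrence(s) of y with (y + z)
  => ( ( y + z ) * ( y + z ) ) <= 17

Answer: ( ( y + z ) * ( y + z ) ) <= 17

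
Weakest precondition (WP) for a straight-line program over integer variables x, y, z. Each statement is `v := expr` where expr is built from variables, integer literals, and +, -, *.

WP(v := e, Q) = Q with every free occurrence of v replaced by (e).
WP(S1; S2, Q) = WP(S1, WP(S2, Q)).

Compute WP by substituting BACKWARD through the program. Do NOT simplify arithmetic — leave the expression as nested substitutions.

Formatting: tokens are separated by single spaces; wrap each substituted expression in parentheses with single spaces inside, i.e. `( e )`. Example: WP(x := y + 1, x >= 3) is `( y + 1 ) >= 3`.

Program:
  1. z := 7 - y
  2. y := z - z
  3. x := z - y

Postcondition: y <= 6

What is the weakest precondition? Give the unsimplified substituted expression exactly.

Answer: ( ( 7 - y ) - ( 7 - y ) ) <= 6

Derivation:
post: y <= 6
stmt 3: x := z - y  -- replace 0 occurrence(s) of x with (z - y)
  => y <= 6
stmt 2: y := z - z  -- replace 1 occurrence(s) of y with (z - z)
  => ( z - z ) <= 6
stmt 1: z := 7 - y  -- replace 2 occurrence(s) of z with (7 - y)
  => ( ( 7 - y ) - ( 7 - y ) ) <= 6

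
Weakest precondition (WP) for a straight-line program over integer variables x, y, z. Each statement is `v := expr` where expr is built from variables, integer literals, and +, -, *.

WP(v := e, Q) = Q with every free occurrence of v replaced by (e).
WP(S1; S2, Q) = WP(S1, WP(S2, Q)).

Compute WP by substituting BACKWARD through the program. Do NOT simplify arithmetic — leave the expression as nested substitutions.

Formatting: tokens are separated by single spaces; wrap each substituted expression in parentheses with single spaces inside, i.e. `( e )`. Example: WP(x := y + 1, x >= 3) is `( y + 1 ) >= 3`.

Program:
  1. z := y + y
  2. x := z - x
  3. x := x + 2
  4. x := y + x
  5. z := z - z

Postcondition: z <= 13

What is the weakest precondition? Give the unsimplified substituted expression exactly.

Answer: ( ( y + y ) - ( y + y ) ) <= 13

Derivation:
post: z <= 13
stmt 5: z := z - z  -- replace 1 occurrence(s) of z with (z - z)
  => ( z - z ) <= 13
stmt 4: x := y + x  -- replace 0 occurrence(s) of x with (y + x)
  => ( z - z ) <= 13
stmt 3: x := x + 2  -- replace 0 occurrence(s) of x with (x + 2)
  => ( z - z ) <= 13
stmt 2: x := z - x  -- replace 0 occurrence(s) of x with (z - x)
  => ( z - z ) <= 13
stmt 1: z := y + y  -- replace 2 occurrence(s) of z with (y + y)
  => ( ( y + y ) - ( y + y ) ) <= 13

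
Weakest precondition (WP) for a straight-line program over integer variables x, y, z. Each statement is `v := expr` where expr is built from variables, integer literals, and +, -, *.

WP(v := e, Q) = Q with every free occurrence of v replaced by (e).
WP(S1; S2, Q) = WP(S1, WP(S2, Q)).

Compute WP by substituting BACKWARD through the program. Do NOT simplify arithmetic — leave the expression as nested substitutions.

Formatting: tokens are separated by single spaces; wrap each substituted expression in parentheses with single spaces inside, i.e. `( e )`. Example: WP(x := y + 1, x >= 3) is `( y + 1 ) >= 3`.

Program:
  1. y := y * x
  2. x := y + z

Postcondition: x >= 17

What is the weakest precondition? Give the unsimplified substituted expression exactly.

post: x >= 17
stmt 2: x := y + z  -- replace 1 occurrence(s) of x with (y + z)
  => ( y + z ) >= 17
stmt 1: y := y * x  -- replace 1 occurrence(s) of y with (y * x)
  => ( ( y * x ) + z ) >= 17

Answer: ( ( y * x ) + z ) >= 17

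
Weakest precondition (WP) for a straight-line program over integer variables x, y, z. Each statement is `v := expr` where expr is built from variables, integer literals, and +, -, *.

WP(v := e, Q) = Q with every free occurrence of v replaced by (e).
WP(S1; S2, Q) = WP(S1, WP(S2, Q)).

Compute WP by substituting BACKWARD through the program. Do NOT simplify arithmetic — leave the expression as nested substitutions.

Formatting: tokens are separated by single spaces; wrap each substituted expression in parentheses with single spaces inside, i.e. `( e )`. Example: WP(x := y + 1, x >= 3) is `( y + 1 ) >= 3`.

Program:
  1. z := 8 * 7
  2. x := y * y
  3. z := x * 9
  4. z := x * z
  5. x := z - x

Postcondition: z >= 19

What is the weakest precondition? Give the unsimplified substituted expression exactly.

Answer: ( ( y * y ) * ( ( y * y ) * 9 ) ) >= 19

Derivation:
post: z >= 19
stmt 5: x := z - x  -- replace 0 occurrence(s) of x with (z - x)
  => z >= 19
stmt 4: z := x * z  -- replace 1 occurrence(s) of z with (x * z)
  => ( x * z ) >= 19
stmt 3: z := x * 9  -- replace 1 occurrence(s) of z with (x * 9)
  => ( x * ( x * 9 ) ) >= 19
stmt 2: x := y * y  -- replace 2 occurrence(s) of x with (y * y)
  => ( ( y * y ) * ( ( y * y ) * 9 ) ) >= 19
stmt 1: z := 8 * 7  -- replace 0 occurrence(s) of z with (8 * 7)
  => ( ( y * y ) * ( ( y * y ) * 9 ) ) >= 19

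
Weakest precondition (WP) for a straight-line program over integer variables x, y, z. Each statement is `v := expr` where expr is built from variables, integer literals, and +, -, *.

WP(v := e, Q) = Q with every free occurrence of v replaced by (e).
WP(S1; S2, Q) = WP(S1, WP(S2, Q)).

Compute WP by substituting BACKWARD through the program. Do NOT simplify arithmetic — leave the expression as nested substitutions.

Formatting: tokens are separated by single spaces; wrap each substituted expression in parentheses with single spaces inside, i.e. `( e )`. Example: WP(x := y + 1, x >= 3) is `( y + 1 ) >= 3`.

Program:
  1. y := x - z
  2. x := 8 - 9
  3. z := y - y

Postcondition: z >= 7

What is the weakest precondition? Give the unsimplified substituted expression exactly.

post: z >= 7
stmt 3: z := y - y  -- replace 1 occurrence(s) of z with (y - y)
  => ( y - y ) >= 7
stmt 2: x := 8 - 9  -- replace 0 occurrence(s) of x with (8 - 9)
  => ( y - y ) >= 7
stmt 1: y := x - z  -- replace 2 occurrence(s) of y with (x - z)
  => ( ( x - z ) - ( x - z ) ) >= 7

Answer: ( ( x - z ) - ( x - z ) ) >= 7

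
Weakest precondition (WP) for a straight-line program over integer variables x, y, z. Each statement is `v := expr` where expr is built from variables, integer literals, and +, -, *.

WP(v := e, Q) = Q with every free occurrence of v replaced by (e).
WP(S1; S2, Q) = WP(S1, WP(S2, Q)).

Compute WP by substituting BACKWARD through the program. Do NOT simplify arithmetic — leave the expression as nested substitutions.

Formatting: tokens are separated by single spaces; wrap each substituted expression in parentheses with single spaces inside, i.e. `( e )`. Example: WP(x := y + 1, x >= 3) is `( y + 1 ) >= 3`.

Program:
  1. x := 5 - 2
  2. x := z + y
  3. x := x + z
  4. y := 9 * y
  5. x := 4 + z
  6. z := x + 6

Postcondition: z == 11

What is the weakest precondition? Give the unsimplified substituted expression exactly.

post: z == 11
stmt 6: z := x + 6  -- replace 1 occurrence(s) of z with (x + 6)
  => ( x + 6 ) == 11
stmt 5: x := 4 + z  -- replace 1 occurrence(s) of x with (4 + z)
  => ( ( 4 + z ) + 6 ) == 11
stmt 4: y := 9 * y  -- replace 0 occurrence(s) of y with (9 * y)
  => ( ( 4 + z ) + 6 ) == 11
stmt 3: x := x + z  -- replace 0 occurrence(s) of x with (x + z)
  => ( ( 4 + z ) + 6 ) == 11
stmt 2: x := z + y  -- replace 0 occurrence(s) of x with (z + y)
  => ( ( 4 + z ) + 6 ) == 11
stmt 1: x := 5 - 2  -- replace 0 occurrence(s) of x with (5 - 2)
  => ( ( 4 + z ) + 6 ) == 11

Answer: ( ( 4 + z ) + 6 ) == 11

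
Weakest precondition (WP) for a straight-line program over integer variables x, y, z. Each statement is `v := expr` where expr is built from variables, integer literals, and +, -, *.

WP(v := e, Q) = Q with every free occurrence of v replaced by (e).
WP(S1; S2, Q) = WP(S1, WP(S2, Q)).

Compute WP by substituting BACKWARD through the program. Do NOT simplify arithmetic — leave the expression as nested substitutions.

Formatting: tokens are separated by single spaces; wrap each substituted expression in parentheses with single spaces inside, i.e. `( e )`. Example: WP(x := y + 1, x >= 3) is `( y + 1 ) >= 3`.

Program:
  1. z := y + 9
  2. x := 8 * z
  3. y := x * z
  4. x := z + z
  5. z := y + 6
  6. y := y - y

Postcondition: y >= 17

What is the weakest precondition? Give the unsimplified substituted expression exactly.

post: y >= 17
stmt 6: y := y - y  -- replace 1 occurrence(s) of y with (y - y)
  => ( y - y ) >= 17
stmt 5: z := y + 6  -- replace 0 occurrence(s) of z with (y + 6)
  => ( y - y ) >= 17
stmt 4: x := z + z  -- replace 0 occurrence(s) of x with (z + z)
  => ( y - y ) >= 17
stmt 3: y := x * z  -- replace 2 occurrence(s) of y with (x * z)
  => ( ( x * z ) - ( x * z ) ) >= 17
stmt 2: x := 8 * z  -- replace 2 occurrence(s) of x with (8 * z)
  => ( ( ( 8 * z ) * z ) - ( ( 8 * z ) * z ) ) >= 17
stmt 1: z := y + 9  -- replace 4 occurrence(s) of z with (y + 9)
  => ( ( ( 8 * ( y + 9 ) ) * ( y + 9 ) ) - ( ( 8 * ( y + 9 ) ) * ( y + 9 ) ) ) >= 17

Answer: ( ( ( 8 * ( y + 9 ) ) * ( y + 9 ) ) - ( ( 8 * ( y + 9 ) ) * ( y + 9 ) ) ) >= 17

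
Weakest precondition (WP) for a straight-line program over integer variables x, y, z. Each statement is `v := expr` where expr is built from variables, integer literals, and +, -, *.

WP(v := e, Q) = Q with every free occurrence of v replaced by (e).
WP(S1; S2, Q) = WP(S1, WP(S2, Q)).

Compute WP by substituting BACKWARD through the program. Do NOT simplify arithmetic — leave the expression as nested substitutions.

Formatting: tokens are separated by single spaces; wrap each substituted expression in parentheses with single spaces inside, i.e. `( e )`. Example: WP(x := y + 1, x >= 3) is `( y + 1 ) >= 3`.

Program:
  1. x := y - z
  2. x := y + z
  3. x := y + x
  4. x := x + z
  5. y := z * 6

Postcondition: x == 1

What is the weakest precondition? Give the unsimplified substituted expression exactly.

Answer: ( ( y + ( y + z ) ) + z ) == 1

Derivation:
post: x == 1
stmt 5: y := z * 6  -- replace 0 occurrence(s) of y with (z * 6)
  => x == 1
stmt 4: x := x + z  -- replace 1 occurrence(s) of x with (x + z)
  => ( x + z ) == 1
stmt 3: x := y + x  -- replace 1 occurrence(s) of x with (y + x)
  => ( ( y + x ) + z ) == 1
stmt 2: x := y + z  -- replace 1 occurrence(s) of x with (y + z)
  => ( ( y + ( y + z ) ) + z ) == 1
stmt 1: x := y - z  -- replace 0 occurrence(s) of x with (y - z)
  => ( ( y + ( y + z ) ) + z ) == 1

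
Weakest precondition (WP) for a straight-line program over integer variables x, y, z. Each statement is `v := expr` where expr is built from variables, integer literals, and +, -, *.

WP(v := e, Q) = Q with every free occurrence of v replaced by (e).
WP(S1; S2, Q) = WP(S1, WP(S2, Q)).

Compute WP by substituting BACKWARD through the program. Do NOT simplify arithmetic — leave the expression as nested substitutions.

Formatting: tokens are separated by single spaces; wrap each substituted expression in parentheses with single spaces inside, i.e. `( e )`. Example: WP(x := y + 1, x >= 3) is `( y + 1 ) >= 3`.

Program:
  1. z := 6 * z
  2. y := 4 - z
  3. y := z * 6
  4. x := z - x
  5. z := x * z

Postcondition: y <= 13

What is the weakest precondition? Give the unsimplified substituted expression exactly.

post: y <= 13
stmt 5: z := x * z  -- replace 0 occurrence(s) of z with (x * z)
  => y <= 13
stmt 4: x := z - x  -- replace 0 occurrence(s) of x with (z - x)
  => y <= 13
stmt 3: y := z * 6  -- replace 1 occurrence(s) of y with (z * 6)
  => ( z * 6 ) <= 13
stmt 2: y := 4 - z  -- replace 0 occurrence(s) of y with (4 - z)
  => ( z * 6 ) <= 13
stmt 1: z := 6 * z  -- replace 1 occurrence(s) of z with (6 * z)
  => ( ( 6 * z ) * 6 ) <= 13

Answer: ( ( 6 * z ) * 6 ) <= 13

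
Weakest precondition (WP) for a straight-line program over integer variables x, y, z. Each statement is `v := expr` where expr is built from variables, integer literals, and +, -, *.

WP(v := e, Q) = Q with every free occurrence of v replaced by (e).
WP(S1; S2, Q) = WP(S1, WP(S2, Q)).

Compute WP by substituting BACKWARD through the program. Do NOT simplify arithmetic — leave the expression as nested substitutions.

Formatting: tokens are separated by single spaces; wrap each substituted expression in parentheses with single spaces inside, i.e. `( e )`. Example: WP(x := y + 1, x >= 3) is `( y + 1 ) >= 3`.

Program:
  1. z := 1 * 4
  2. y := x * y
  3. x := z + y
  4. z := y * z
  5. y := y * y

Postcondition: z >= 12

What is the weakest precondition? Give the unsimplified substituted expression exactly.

Answer: ( ( x * y ) * ( 1 * 4 ) ) >= 12

Derivation:
post: z >= 12
stmt 5: y := y * y  -- replace 0 occurrence(s) of y with (y * y)
  => z >= 12
stmt 4: z := y * z  -- replace 1 occurrence(s) of z with (y * z)
  => ( y * z ) >= 12
stmt 3: x := z + y  -- replace 0 occurrence(s) of x with (z + y)
  => ( y * z ) >= 12
stmt 2: y := x * y  -- replace 1 occurrence(s) of y with (x * y)
  => ( ( x * y ) * z ) >= 12
stmt 1: z := 1 * 4  -- replace 1 occurrence(s) of z with (1 * 4)
  => ( ( x * y ) * ( 1 * 4 ) ) >= 12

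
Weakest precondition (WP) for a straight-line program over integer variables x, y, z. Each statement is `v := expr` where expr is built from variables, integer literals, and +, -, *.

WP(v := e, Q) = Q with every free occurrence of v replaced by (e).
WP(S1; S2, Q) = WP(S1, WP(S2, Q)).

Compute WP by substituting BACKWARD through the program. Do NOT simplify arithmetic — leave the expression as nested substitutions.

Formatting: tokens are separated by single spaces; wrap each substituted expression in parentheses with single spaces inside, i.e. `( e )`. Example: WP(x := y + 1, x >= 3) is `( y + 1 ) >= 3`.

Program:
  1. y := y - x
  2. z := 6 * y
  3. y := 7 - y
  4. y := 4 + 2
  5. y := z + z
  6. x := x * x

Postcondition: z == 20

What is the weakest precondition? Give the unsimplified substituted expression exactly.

Answer: ( 6 * ( y - x ) ) == 20

Derivation:
post: z == 20
stmt 6: x := x * x  -- replace 0 occurrence(s) of x with (x * x)
  => z == 20
stmt 5: y := z + z  -- replace 0 occurrence(s) of y with (z + z)
  => z == 20
stmt 4: y := 4 + 2  -- replace 0 occurrence(s) of y with (4 + 2)
  => z == 20
stmt 3: y := 7 - y  -- replace 0 occurrence(s) of y with (7 - y)
  => z == 20
stmt 2: z := 6 * y  -- replace 1 occurrence(s) of z with (6 * y)
  => ( 6 * y ) == 20
stmt 1: y := y - x  -- replace 1 occurrence(s) of y with (y - x)
  => ( 6 * ( y - x ) ) == 20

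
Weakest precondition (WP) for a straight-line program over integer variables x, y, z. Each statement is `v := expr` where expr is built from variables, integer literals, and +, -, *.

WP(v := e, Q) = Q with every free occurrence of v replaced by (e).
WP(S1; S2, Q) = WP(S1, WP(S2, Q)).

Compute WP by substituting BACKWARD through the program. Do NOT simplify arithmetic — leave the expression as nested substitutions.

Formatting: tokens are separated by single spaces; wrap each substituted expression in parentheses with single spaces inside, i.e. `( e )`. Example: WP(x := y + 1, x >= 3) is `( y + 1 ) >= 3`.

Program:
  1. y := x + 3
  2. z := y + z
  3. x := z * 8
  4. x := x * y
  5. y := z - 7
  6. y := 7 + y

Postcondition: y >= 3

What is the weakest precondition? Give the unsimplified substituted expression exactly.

Answer: ( 7 + ( ( ( x + 3 ) + z ) - 7 ) ) >= 3

Derivation:
post: y >= 3
stmt 6: y := 7 + y  -- replace 1 occurrence(s) of y with (7 + y)
  => ( 7 + y ) >= 3
stmt 5: y := z - 7  -- replace 1 occurrence(s) of y with (z - 7)
  => ( 7 + ( z - 7 ) ) >= 3
stmt 4: x := x * y  -- replace 0 occurrence(s) of x with (x * y)
  => ( 7 + ( z - 7 ) ) >= 3
stmt 3: x := z * 8  -- replace 0 occurrence(s) of x with (z * 8)
  => ( 7 + ( z - 7 ) ) >= 3
stmt 2: z := y + z  -- replace 1 occurrence(s) of z with (y + z)
  => ( 7 + ( ( y + z ) - 7 ) ) >= 3
stmt 1: y := x + 3  -- replace 1 occurrence(s) of y with (x + 3)
  => ( 7 + ( ( ( x + 3 ) + z ) - 7 ) ) >= 3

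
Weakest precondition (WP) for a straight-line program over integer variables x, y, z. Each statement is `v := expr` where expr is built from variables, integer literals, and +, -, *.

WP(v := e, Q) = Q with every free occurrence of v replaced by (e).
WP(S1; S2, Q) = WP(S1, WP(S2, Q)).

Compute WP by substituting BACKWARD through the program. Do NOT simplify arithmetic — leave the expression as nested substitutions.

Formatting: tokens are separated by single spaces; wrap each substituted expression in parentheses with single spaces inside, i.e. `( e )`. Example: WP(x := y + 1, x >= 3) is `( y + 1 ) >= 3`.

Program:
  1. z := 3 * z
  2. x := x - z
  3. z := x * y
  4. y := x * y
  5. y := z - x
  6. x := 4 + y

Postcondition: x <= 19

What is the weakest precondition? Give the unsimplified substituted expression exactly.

post: x <= 19
stmt 6: x := 4 + y  -- replace 1 occurrence(s) of x with (4 + y)
  => ( 4 + y ) <= 19
stmt 5: y := z - x  -- replace 1 occurrence(s) of y with (z - x)
  => ( 4 + ( z - x ) ) <= 19
stmt 4: y := x * y  -- replace 0 occurrence(s) of y with (x * y)
  => ( 4 + ( z - x ) ) <= 19
stmt 3: z := x * y  -- replace 1 occurrence(s) of z with (x * y)
  => ( 4 + ( ( x * y ) - x ) ) <= 19
stmt 2: x := x - z  -- replace 2 occurrence(s) of x with (x - z)
  => ( 4 + ( ( ( x - z ) * y ) - ( x - z ) ) ) <= 19
stmt 1: z := 3 * z  -- replace 2 occurrence(s) of z with (3 * z)
  => ( 4 + ( ( ( x - ( 3 * z ) ) * y ) - ( x - ( 3 * z ) ) ) ) <= 19

Answer: ( 4 + ( ( ( x - ( 3 * z ) ) * y ) - ( x - ( 3 * z ) ) ) ) <= 19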